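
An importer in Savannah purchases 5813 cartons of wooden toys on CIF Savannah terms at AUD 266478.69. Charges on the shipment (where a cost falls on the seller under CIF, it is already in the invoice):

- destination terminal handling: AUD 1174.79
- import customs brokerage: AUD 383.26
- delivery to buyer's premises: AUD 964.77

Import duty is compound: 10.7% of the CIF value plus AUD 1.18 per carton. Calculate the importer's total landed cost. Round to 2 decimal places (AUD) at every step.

CIF: the seller pays costs through ocean freight and marine insurance to the destination port.
The CIF price already equals the CIF value: 266478.69
Ad valorem component: 266478.69 × 10.7% = 28513.22
Specific component: 5813 × 1.18 = 6859.34
Import duty = 28513.22 + 6859.34 = 35372.56
Buyer bears: destination terminal 1174.79 + brokerage 383.26 + delivery 964.77 + duty 35372.56 = 37895.38
Landed cost = invoice 266478.69 + 37895.38 = 304374.07

Total landed cost: AUD 304374.07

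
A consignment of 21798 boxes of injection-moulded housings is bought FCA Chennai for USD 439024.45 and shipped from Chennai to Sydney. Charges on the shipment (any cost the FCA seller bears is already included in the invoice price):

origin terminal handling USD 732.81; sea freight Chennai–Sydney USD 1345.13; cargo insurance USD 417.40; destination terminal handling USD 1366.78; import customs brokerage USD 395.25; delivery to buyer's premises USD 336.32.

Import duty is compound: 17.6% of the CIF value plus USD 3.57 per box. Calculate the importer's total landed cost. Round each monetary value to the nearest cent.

FCA: the seller delivers export-cleared goods to the carrier; the buyer bears costs from that point.
CIF value = FCA price + origin terminal + freight + insurance = 439024.45 + 732.81 + 1345.13 + 417.40 = 441519.79
Ad valorem component: 441519.79 × 17.6% = 77707.48
Specific component: 21798 × 3.57 = 77818.86
Import duty = 77707.48 + 77818.86 = 155526.34
Buyer bears: origin terminal 732.81 + freight 1345.13 + insurance 417.40 + destination terminal 1366.78 + brokerage 395.25 + delivery 336.32 + duty 155526.34 = 160120.03
Landed cost = invoice 439024.45 + 160120.03 = 599144.48

Total landed cost: USD 599144.48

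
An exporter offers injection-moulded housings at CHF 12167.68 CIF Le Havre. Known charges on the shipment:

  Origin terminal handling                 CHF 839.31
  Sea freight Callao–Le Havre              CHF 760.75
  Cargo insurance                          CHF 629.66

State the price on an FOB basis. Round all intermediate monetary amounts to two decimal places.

FOB price: CHF 10777.27

Not relevant to the conversion: origin terminal — on the seller under both CIF and FOB; already in the CIF price and stays in the FOB price.
From CIF to FOB, the seller no longer bears: freight, insurance.
FOB price = 12167.68 − 760.75 − 629.66 = 10777.27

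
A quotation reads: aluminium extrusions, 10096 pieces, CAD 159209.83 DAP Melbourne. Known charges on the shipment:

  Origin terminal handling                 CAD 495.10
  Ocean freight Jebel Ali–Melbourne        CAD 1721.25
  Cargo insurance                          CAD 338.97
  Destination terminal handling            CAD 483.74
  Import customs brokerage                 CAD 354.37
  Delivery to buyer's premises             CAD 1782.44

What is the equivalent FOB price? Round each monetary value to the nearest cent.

FOB price: CAD 154883.43

Not relevant to the conversion: origin terminal — on the seller under both DAP and FOB; already in the DAP price and stays in the FOB price. brokerage — on the buyer under both terms; not part of either seller's price.
From DAP to FOB, the seller no longer bears: freight, insurance, destination terminal, delivery.
FOB price = 159209.83 − 1721.25 − 338.97 − 483.74 − 1782.44 = 154883.43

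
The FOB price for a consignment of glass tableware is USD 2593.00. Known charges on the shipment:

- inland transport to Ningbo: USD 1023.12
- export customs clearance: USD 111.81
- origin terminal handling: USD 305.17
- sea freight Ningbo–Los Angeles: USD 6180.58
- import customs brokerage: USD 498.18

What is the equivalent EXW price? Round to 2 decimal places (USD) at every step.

Not relevant to the conversion: brokerage, freight — on the buyer under both terms; not part of either seller's price.
From FOB to EXW, the seller no longer bears: inland to port, export clearance, origin terminal.
EXW price = 2593.00 − 1023.12 − 111.81 − 305.17 = 1152.90

EXW price: USD 1152.90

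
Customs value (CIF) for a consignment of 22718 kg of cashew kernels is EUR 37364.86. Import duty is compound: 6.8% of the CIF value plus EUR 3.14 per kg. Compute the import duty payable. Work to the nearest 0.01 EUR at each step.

Ad valorem component: 37364.86 × 6.8% = 2540.81
Specific component: 22718 × 3.14 = 71334.52
Import duty = 2540.81 + 71334.52 = 73875.33

Import duty: EUR 73875.33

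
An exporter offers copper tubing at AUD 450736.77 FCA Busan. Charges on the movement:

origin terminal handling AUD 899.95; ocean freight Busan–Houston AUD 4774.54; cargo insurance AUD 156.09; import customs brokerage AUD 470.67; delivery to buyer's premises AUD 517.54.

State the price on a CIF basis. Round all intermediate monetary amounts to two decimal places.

Not relevant to the conversion: brokerage, delivery — on the buyer under both terms; not part of either seller's price.
From FCA to CIF, the seller additionally bears: origin terminal, freight, insurance.
CIF price = 450736.77 + 899.95 + 4774.54 + 156.09 = 456567.35

CIF price: AUD 456567.35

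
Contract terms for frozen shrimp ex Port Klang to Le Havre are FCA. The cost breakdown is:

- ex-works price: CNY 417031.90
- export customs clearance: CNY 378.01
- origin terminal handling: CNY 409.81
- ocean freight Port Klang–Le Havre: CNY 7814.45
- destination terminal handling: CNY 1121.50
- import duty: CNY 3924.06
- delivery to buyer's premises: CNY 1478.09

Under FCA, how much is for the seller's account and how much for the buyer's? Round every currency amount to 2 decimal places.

Seller: CNY 417409.91; buyer: CNY 14747.91

FCA: the seller delivers export-cleared goods to the carrier; the buyer bears costs from that point.
Seller's account: goods 417031.90 + export clearance 378.01 = 417409.91
Buyer's account: origin terminal 409.81 + freight 7814.45 + destination terminal 1121.50 + duty 3924.06 + delivery 1478.09 = 14747.91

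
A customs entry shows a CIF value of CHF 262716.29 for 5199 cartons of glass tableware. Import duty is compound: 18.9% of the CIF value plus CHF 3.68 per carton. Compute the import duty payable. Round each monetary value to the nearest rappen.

Import duty: CHF 68785.70

Ad valorem component: 262716.29 × 18.9% = 49653.38
Specific component: 5199 × 3.68 = 19132.32
Import duty = 49653.38 + 19132.32 = 68785.70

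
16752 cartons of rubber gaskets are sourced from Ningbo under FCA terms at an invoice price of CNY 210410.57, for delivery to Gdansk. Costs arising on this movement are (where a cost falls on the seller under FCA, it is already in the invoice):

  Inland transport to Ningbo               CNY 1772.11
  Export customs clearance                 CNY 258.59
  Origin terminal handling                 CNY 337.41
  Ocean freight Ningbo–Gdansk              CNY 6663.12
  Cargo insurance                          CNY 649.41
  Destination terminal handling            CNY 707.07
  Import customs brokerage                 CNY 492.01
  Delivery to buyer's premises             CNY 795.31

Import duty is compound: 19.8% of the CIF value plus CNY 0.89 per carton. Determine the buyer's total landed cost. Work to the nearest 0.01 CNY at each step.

FCA: the seller delivers export-cleared goods to the carrier; the buyer bears costs from that point.
Already in the invoice (seller's account under FCA): inland to port, export clearance — exclude.
CIF value = FCA price + origin terminal + freight + insurance = 210410.57 + 337.41 + 6663.12 + 649.41 = 218060.51
Ad valorem component: 218060.51 × 19.8% = 43175.98
Specific component: 16752 × 0.89 = 14909.28
Import duty = 43175.98 + 14909.28 = 58085.26
Buyer bears: origin terminal 337.41 + freight 6663.12 + insurance 649.41 + destination terminal 707.07 + brokerage 492.01 + delivery 795.31 + duty 58085.26 = 67729.59
Landed cost = invoice 210410.57 + 67729.59 = 278140.16

Total landed cost: CNY 278140.16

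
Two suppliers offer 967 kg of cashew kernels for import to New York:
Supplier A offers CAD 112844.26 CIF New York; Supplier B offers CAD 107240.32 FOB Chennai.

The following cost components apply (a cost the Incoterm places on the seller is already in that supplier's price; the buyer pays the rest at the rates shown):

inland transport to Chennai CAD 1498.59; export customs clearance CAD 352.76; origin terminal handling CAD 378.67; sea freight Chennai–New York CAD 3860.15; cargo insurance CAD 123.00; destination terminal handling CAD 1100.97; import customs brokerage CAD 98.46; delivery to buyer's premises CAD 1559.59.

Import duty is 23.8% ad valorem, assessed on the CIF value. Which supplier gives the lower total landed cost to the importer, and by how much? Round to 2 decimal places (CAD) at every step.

Supplier A (CIF):
The CIF price already equals the CIF value: 112844.26
Import duty = 112844.26 × 23.8% = 26856.93
Buyer bears (A): 1100.97 + 98.46 + 1559.59 = 2759.02
Landed cost (A) = invoice 112844.26 + 2759.02 + duty 26856.93 = 142460.21
Supplier B (FOB):
CIF value = FOB price + freight + insurance = 107240.32 + 3860.15 + 123.00 = 111223.47
Import duty = 111223.47 × 23.8% = 26471.19
Buyer bears (B): 3860.15 + 123.00 + 1100.97 + 98.46 + 1559.59 = 6742.17
Landed cost (B) = invoice 107240.32 + 6742.17 + duty 26471.19 = 140453.68
Difference = |142460.21 − 140453.68| = 2006.53

Supplier B is cheaper by CAD 2006.53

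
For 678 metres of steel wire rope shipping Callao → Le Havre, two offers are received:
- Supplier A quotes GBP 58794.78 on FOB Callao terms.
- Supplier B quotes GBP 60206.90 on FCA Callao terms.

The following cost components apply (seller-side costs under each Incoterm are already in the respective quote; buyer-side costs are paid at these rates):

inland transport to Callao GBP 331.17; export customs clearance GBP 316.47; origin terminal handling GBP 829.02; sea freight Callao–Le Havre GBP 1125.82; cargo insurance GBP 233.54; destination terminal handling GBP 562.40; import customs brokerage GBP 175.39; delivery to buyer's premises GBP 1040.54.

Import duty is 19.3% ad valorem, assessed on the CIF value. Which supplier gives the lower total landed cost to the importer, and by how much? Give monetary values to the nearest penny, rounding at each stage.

Supplier A (FOB):
CIF value = FOB price + freight + insurance = 58794.78 + 1125.82 + 233.54 = 60154.14
Import duty = 60154.14 × 19.3% = 11609.75
Buyer bears (A): 1125.82 + 233.54 + 562.40 + 175.39 + 1040.54 = 3137.69
Landed cost (A) = invoice 58794.78 + 3137.69 + duty 11609.75 = 73542.22
Supplier B (FCA):
CIF value = FCA price + origin terminal + freight + insurance = 60206.90 + 829.02 + 1125.82 + 233.54 = 62395.28
Import duty = 62395.28 × 19.3% = 12042.29
Buyer bears (B): 829.02 + 1125.82 + 233.54 + 562.40 + 175.39 + 1040.54 = 3966.71
Landed cost (B) = invoice 60206.90 + 3966.71 + duty 12042.29 = 76215.90
Difference = |73542.22 − 76215.90| = 2673.68

Supplier A is cheaper by GBP 2673.68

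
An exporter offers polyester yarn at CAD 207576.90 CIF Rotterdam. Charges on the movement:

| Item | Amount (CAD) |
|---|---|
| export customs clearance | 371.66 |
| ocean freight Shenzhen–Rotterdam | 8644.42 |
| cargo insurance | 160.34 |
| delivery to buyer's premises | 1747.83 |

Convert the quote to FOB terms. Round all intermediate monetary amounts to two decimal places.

Not relevant to the conversion: export clearance — on the seller under both CIF and FOB; already in the CIF price and stays in the FOB price. delivery — on the buyer under both terms; not part of either seller's price.
From CIF to FOB, the seller no longer bears: freight, insurance.
FOB price = 207576.90 − 8644.42 − 160.34 = 198772.14

FOB price: CAD 198772.14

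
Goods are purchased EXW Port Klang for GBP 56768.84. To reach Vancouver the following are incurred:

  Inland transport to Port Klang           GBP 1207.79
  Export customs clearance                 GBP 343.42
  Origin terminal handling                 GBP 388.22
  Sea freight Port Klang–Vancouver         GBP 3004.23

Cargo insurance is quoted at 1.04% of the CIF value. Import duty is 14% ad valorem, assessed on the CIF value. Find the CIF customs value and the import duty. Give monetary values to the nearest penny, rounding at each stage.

Let C be the CIF value. C = EXW price + pre-shipment costs + freight + 1.04% × C
C − 1.04% × C = 56768.84 + 1207.79 + 343.42 + 388.22 + 3004.23
0.9896 × C = 61712.50
C = 61712.50 / 0.9896 = 62361.05
Insurance premium = 1.04% × 62361.05 = 648.55
Import duty = 62361.05 × 14% = 8730.55

CIF value: GBP 62361.05; import duty: GBP 8730.55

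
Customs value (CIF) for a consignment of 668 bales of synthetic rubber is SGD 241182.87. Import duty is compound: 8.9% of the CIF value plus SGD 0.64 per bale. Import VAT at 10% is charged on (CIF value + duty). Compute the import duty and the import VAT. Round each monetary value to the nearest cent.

Ad valorem component: 241182.87 × 8.9% = 21465.28
Specific component: 668 × 0.64 = 427.52
Import duty = 21465.28 + 427.52 = 21892.80
VAT base = CIF + duty = 241182.87 + 21892.80 = 263075.67
Import VAT = 263075.67 × 10% = 26307.57

Import duty: SGD 21892.80; import VAT: SGD 26307.57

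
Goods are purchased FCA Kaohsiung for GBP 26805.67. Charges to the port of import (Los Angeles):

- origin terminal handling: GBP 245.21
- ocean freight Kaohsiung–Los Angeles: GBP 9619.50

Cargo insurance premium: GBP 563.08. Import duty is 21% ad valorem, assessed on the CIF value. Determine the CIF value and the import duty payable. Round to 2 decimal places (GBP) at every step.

CIF value: GBP 37233.46; import duty: GBP 7819.03

CIF = FCA price + pre-shipment costs + freight + insurance
CIF = 26805.67 + 245.21 + 9619.50 + 563.08 = 37233.46
Import duty = 37233.46 × 21% = 7819.03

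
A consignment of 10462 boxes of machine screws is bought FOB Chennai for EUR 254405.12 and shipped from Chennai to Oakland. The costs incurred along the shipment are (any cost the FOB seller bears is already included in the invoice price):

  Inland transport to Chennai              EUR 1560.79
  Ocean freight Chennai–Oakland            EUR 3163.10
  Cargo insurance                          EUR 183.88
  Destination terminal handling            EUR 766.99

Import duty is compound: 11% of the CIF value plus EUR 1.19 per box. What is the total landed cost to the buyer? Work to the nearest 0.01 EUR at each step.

Total landed cost: EUR 299321.60

FOB: the seller bears costs until goods are on board at the origin port; the buyer bears freight, insurance and all costs thereafter.
Already in the invoice (seller's account under FOB): inland to port — exclude.
CIF value = FOB price + freight + insurance = 254405.12 + 3163.10 + 183.88 = 257752.10
Ad valorem component: 257752.10 × 11% = 28352.73
Specific component: 10462 × 1.19 = 12449.78
Import duty = 28352.73 + 12449.78 = 40802.51
Buyer bears: freight 3163.10 + insurance 183.88 + destination terminal 766.99 + duty 40802.51 = 44916.48
Landed cost = invoice 254405.12 + 44916.48 = 299321.60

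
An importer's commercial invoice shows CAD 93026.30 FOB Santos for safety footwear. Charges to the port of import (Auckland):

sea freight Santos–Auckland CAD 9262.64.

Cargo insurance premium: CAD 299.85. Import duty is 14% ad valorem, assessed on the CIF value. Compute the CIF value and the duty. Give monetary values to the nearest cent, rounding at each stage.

CIF value: CAD 102588.79; import duty: CAD 14362.43

CIF = FOB price + freight + insurance
CIF = 93026.30 + 9262.64 + 299.85 = 102588.79
Import duty = 102588.79 × 14% = 14362.43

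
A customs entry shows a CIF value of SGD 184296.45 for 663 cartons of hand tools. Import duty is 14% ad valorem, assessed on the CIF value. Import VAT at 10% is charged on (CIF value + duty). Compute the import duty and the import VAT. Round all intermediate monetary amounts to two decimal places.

Import duty = 184296.45 × 14% = 25801.50
VAT base = CIF + duty = 184296.45 + 25801.50 = 210097.95
Import VAT = 210097.95 × 10% = 21009.80

Import duty: SGD 25801.50; import VAT: SGD 21009.80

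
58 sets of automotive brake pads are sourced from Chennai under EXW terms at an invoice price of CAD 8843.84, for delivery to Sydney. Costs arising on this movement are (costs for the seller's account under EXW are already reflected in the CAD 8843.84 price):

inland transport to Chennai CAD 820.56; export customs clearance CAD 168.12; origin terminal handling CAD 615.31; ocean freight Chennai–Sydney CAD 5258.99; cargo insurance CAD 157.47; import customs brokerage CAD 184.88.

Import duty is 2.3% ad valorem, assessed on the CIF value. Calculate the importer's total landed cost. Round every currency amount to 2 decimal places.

EXW: the seller makes goods available at their premises; the buyer bears all onward costs.
CIF value = EXW price + inland to port + export clearance + origin terminal + freight + insurance = 8843.84 + 820.56 + 168.12 + 615.31 + 5258.99 + 157.47 = 15864.29
Import duty = 15864.29 × 2.3% = 364.88
Buyer bears: inland to port 820.56 + export clearance 168.12 + origin terminal 615.31 + freight 5258.99 + insurance 157.47 + brokerage 184.88 + duty 364.88 = 7570.21
Landed cost = invoice 8843.84 + 7570.21 = 16414.05

Total landed cost: CAD 16414.05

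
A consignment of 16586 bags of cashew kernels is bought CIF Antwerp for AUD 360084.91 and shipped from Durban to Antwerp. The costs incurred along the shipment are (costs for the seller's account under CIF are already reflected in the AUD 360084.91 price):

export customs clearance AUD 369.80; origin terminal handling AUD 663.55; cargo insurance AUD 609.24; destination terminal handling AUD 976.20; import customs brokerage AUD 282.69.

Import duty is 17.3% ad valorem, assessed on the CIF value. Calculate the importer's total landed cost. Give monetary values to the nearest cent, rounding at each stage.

CIF: the seller pays costs through ocean freight and marine insurance to the destination port.
Already in the invoice (seller's account under CIF): export clearance, origin terminal, insurance — exclude.
The CIF price already equals the CIF value: 360084.91
Import duty = 360084.91 × 17.3% = 62294.69
Buyer bears: destination terminal 976.20 + brokerage 282.69 + duty 62294.69 = 63553.58
Landed cost = invoice 360084.91 + 63553.58 = 423638.49

Total landed cost: AUD 423638.49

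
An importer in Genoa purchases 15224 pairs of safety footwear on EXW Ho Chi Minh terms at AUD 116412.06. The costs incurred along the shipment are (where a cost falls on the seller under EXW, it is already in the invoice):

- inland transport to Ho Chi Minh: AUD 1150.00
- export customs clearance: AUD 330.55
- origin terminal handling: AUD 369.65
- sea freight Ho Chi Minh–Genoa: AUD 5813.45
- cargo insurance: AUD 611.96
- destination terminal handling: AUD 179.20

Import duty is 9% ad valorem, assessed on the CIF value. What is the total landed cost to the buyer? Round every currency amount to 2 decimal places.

EXW: the seller makes goods available at their premises; the buyer bears all onward costs.
CIF value = EXW price + inland to port + export clearance + origin terminal + freight + insurance = 116412.06 + 1150.00 + 330.55 + 369.65 + 5813.45 + 611.96 = 124687.67
Import duty = 124687.67 × 9% = 11221.89
Buyer bears: inland to port 1150.00 + export clearance 330.55 + origin terminal 369.65 + freight 5813.45 + insurance 611.96 + destination terminal 179.20 + duty 11221.89 = 19676.70
Landed cost = invoice 116412.06 + 19676.70 = 136088.76

Total landed cost: AUD 136088.76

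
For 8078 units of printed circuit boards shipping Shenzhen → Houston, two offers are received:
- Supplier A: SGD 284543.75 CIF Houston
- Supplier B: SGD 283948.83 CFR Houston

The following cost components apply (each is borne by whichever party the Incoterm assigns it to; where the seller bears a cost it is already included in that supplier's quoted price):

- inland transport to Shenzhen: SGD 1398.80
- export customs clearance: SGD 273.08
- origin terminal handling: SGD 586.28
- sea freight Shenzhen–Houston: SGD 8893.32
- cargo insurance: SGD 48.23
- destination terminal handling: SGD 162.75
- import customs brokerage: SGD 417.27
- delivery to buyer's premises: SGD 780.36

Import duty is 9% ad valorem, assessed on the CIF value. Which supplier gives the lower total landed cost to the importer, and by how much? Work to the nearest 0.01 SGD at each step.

Supplier A (CIF):
The CIF price already equals the CIF value: 284543.75
Import duty = 284543.75 × 9% = 25608.94
Buyer bears (A): 162.75 + 417.27 + 780.36 = 1360.38
Landed cost (A) = invoice 284543.75 + 1360.38 + duty 25608.94 = 311513.07
Supplier B (CFR):
CIF value = CFR price + insurance = 283948.83 + 48.23 = 283997.06
Import duty = 283997.06 × 9% = 25559.74
Buyer bears (B): 48.23 + 162.75 + 417.27 + 780.36 = 1408.61
Landed cost (B) = invoice 283948.83 + 1408.61 + duty 25559.74 = 310917.18
Difference = |311513.07 − 310917.18| = 595.89

Supplier B is cheaper by SGD 595.89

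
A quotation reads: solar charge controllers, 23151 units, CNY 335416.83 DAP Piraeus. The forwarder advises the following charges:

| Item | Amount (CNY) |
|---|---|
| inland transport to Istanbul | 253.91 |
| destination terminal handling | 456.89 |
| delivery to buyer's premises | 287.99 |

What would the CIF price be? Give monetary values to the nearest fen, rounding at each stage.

Not relevant to the conversion: inland to port — on the seller under both DAP and CIF; already in the DAP price and stays in the CIF price.
From DAP to CIF, the seller no longer bears: destination terminal, delivery.
CIF price = 335416.83 − 456.89 − 287.99 = 334671.95

CIF price: CNY 334671.95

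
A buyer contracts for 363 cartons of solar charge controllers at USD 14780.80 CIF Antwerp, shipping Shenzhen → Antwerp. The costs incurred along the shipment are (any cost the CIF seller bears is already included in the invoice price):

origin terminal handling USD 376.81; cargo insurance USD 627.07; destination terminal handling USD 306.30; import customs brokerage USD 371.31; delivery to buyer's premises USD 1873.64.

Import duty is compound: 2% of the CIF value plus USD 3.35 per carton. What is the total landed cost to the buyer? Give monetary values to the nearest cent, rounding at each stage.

Total landed cost: USD 18843.72

CIF: the seller pays costs through ocean freight and marine insurance to the destination port.
Already in the invoice (seller's account under CIF): origin terminal, insurance — exclude.
The CIF price already equals the CIF value: 14780.80
Ad valorem component: 14780.80 × 2% = 295.62
Specific component: 363 × 3.35 = 1216.05
Import duty = 295.62 + 1216.05 = 1511.67
Buyer bears: destination terminal 306.30 + brokerage 371.31 + delivery 1873.64 + duty 1511.67 = 4062.92
Landed cost = invoice 14780.80 + 4062.92 = 18843.72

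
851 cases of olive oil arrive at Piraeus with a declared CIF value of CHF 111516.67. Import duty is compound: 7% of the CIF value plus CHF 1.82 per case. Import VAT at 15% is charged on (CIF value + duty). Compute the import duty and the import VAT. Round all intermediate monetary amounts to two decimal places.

Import duty: CHF 9354.99; import VAT: CHF 18130.75

Ad valorem component: 111516.67 × 7% = 7806.17
Specific component: 851 × 1.82 = 1548.82
Import duty = 7806.17 + 1548.82 = 9354.99
VAT base = CIF + duty = 111516.67 + 9354.99 = 120871.66
Import VAT = 120871.66 × 15% = 18130.75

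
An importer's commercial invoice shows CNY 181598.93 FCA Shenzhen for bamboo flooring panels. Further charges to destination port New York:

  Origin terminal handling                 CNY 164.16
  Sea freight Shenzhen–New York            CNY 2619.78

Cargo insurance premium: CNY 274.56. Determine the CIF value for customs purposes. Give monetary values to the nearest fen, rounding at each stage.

CIF = FCA price + pre-shipment costs + freight + insurance
CIF = 181598.93 + 164.16 + 2619.78 + 274.56 = 184657.43

CIF value: CNY 184657.43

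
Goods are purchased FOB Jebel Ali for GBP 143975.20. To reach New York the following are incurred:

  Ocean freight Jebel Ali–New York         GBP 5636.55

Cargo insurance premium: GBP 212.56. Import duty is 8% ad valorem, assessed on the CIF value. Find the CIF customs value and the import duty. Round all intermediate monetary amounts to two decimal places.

CIF = FOB price + freight + insurance
CIF = 143975.20 + 5636.55 + 212.56 = 149824.31
Import duty = 149824.31 × 8% = 11985.94

CIF value: GBP 149824.31; import duty: GBP 11985.94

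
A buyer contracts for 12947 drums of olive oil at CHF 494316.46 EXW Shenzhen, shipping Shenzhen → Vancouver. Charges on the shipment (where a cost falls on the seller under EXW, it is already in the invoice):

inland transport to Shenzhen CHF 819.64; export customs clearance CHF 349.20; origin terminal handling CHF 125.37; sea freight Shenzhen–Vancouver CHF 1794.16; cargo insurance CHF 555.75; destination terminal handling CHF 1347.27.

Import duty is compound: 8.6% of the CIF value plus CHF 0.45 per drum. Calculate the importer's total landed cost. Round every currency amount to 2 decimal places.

EXW: the seller makes goods available at their premises; the buyer bears all onward costs.
CIF value = EXW price + inland to port + export clearance + origin terminal + freight + insurance = 494316.46 + 819.64 + 349.20 + 125.37 + 1794.16 + 555.75 = 497960.58
Ad valorem component: 497960.58 × 8.6% = 42824.61
Specific component: 12947 × 0.45 = 5826.15
Import duty = 42824.61 + 5826.15 = 48650.76
Buyer bears: inland to port 819.64 + export clearance 349.20 + origin terminal 125.37 + freight 1794.16 + insurance 555.75 + destination terminal 1347.27 + duty 48650.76 = 53642.15
Landed cost = invoice 494316.46 + 53642.15 = 547958.61

Total landed cost: CHF 547958.61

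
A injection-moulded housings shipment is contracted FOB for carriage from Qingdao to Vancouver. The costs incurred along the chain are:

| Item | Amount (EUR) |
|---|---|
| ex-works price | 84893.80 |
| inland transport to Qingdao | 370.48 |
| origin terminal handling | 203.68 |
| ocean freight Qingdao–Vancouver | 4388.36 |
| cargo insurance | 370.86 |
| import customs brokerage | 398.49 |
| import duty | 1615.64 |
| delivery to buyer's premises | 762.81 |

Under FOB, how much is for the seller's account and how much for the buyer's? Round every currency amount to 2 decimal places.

FOB: the seller bears costs until goods are on board at the origin port; the buyer bears freight, insurance and all costs thereafter.
Seller's account: goods 84893.80 + inland to port 370.48 + origin terminal 203.68 = 85467.96
Buyer's account: freight 4388.36 + insurance 370.86 + brokerage 398.49 + duty 1615.64 + delivery 762.81 = 7536.16

Seller: EUR 85467.96; buyer: EUR 7536.16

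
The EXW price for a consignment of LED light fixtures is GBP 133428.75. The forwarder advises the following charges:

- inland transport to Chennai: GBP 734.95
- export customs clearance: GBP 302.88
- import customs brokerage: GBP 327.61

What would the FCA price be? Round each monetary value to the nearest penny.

Not relevant to the conversion: brokerage — on the buyer under both terms; not part of either seller's price.
From EXW to FCA, the seller additionally bears: inland to port, export clearance.
FCA price = 133428.75 + 734.95 + 302.88 = 134466.58

FCA price: GBP 134466.58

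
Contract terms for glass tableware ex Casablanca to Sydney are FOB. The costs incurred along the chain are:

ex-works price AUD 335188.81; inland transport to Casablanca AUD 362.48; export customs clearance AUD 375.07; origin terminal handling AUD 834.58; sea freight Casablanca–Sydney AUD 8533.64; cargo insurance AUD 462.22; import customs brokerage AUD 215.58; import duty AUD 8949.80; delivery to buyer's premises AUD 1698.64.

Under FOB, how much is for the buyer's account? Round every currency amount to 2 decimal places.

Buyer's account: AUD 19859.88

FOB: the seller bears costs until goods are on board at the origin port; the buyer bears freight, insurance and all costs thereafter.
Seller's account: goods 335188.81 + inland to port 362.48 + export clearance 375.07 + origin terminal 834.58 = 336760.94
Buyer's account: freight 8533.64 + insurance 462.22 + brokerage 215.58 + duty 8949.80 + delivery 1698.64 = 19859.88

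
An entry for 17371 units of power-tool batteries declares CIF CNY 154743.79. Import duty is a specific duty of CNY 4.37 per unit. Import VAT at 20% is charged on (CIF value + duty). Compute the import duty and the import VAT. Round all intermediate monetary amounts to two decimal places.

Import duty = 17371 × 4.37 = 75911.27
VAT base = CIF + duty = 154743.79 + 75911.27 = 230655.06
Import VAT = 230655.06 × 20% = 46131.01

Import duty: CNY 75911.27; import VAT: CNY 46131.01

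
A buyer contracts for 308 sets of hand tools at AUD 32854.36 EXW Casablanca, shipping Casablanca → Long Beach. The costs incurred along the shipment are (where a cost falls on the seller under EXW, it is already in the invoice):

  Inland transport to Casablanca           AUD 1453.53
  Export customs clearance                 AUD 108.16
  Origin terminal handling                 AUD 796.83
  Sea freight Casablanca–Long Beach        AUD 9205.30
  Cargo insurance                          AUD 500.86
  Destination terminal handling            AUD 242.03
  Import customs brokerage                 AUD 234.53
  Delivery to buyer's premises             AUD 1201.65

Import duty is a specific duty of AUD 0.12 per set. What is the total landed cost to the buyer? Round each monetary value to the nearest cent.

Total landed cost: AUD 46634.21

EXW: the seller makes goods available at their premises; the buyer bears all onward costs.
CIF value = EXW price + inland to port + export clearance + origin terminal + freight + insurance = 32854.36 + 1453.53 + 108.16 + 796.83 + 9205.30 + 500.86 = 44919.04
Import duty = 308 × 0.12 = 36.96
Buyer bears: inland to port 1453.53 + export clearance 108.16 + origin terminal 796.83 + freight 9205.30 + insurance 500.86 + destination terminal 242.03 + brokerage 234.53 + delivery 1201.65 + duty 36.96 = 13779.85
Landed cost = invoice 32854.36 + 13779.85 = 46634.21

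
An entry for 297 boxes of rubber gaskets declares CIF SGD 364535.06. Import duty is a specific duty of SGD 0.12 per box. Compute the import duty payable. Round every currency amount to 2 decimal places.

Import duty: SGD 35.64

Import duty = 297 × 0.12 = 35.64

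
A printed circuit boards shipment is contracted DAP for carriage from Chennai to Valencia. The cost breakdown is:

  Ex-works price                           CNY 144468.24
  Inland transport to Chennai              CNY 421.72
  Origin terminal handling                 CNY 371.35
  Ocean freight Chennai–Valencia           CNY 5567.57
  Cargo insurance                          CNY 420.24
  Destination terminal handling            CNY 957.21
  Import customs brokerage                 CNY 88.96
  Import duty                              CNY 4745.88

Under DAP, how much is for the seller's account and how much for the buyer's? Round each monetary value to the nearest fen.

Seller: CNY 152206.33; buyer: CNY 4834.84

DAP: the seller bears all costs to the named destination except import duty and clearance.
Seller's account: goods 144468.24 + inland to port 421.72 + origin terminal 371.35 + freight 5567.57 + insurance 420.24 + destination terminal 957.21 = 152206.33
Buyer's account: brokerage 88.96 + duty 4745.88 = 4834.84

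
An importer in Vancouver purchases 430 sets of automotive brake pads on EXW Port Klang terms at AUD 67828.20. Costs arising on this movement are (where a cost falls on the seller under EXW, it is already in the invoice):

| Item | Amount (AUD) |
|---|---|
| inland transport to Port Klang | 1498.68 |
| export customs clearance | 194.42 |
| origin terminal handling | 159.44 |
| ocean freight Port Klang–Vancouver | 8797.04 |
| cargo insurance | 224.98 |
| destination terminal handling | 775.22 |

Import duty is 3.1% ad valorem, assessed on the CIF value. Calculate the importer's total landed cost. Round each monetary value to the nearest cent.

Total landed cost: AUD 81917.77

EXW: the seller makes goods available at their premises; the buyer bears all onward costs.
CIF value = EXW price + inland to port + export clearance + origin terminal + freight + insurance = 67828.20 + 1498.68 + 194.42 + 159.44 + 8797.04 + 224.98 = 78702.76
Import duty = 78702.76 × 3.1% = 2439.79
Buyer bears: inland to port 1498.68 + export clearance 194.42 + origin terminal 159.44 + freight 8797.04 + insurance 224.98 + destination terminal 775.22 + duty 2439.79 = 14089.57
Landed cost = invoice 67828.20 + 14089.57 = 81917.77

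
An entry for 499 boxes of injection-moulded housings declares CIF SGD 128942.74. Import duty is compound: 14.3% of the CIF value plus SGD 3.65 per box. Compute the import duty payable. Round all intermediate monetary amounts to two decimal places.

Ad valorem component: 128942.74 × 14.3% = 18438.81
Specific component: 499 × 3.65 = 1821.35
Import duty = 18438.81 + 1821.35 = 20260.16

Import duty: SGD 20260.16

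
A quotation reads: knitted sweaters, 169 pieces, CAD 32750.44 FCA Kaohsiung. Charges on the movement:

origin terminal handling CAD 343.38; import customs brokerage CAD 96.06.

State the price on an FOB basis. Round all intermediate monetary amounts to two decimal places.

Not relevant to the conversion: brokerage — on the buyer under both terms; not part of either seller's price.
From FCA to FOB, the seller additionally bears: origin terminal.
FOB price = 32750.44 + 343.38 = 33093.82

FOB price: CAD 33093.82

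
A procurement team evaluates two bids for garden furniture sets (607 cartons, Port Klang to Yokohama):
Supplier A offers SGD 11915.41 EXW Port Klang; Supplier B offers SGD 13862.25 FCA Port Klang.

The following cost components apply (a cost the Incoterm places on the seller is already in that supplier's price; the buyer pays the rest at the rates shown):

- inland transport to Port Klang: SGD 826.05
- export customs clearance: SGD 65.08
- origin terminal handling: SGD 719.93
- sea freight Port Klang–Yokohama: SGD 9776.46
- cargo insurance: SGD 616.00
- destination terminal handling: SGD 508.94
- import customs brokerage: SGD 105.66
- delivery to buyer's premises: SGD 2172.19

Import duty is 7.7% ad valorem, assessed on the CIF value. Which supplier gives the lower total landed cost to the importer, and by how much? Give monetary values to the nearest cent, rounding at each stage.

Supplier A is cheaper by SGD 1137.00

Supplier A (EXW):
CIF value = EXW price + inland to port + export clearance + origin terminal + freight + insurance = 11915.41 + 826.05 + 65.08 + 719.93 + 9776.46 + 616.00 = 23918.93
Import duty = 23918.93 × 7.7% = 1841.76
Buyer bears (A): 826.05 + 65.08 + 719.93 + 9776.46 + 616.00 + 508.94 + 105.66 + 2172.19 = 14790.31
Landed cost (A) = invoice 11915.41 + 14790.31 + duty 1841.76 = 28547.48
Supplier B (FCA):
CIF value = FCA price + origin terminal + freight + insurance = 13862.25 + 719.93 + 9776.46 + 616.00 = 24974.64
Import duty = 24974.64 × 7.7% = 1923.05
Buyer bears (B): 719.93 + 9776.46 + 616.00 + 508.94 + 105.66 + 2172.19 = 13899.18
Landed cost (B) = invoice 13862.25 + 13899.18 + duty 1923.05 = 29684.48
Difference = |28547.48 − 29684.48| = 1137.00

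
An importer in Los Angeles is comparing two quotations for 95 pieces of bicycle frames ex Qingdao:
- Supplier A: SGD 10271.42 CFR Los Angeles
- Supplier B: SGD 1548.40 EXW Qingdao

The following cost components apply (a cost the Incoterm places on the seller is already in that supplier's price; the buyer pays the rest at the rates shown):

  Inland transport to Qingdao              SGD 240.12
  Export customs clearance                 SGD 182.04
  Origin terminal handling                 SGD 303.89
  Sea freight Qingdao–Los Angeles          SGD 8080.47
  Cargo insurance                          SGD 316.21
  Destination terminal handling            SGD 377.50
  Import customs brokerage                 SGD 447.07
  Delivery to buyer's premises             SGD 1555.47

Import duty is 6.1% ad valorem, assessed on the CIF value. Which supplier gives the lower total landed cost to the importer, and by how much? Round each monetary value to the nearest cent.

Supplier A is cheaper by SGD 88.59

Supplier A (CFR):
CIF value = CFR price + insurance = 10271.42 + 316.21 = 10587.63
Import duty = 10587.63 × 6.1% = 645.85
Buyer bears (A): 316.21 + 377.50 + 447.07 + 1555.47 = 2696.25
Landed cost (A) = invoice 10271.42 + 2696.25 + duty 645.85 = 13613.52
Supplier B (EXW):
CIF value = EXW price + inland to port + export clearance + origin terminal + freight + insurance = 1548.40 + 240.12 + 182.04 + 303.89 + 8080.47 + 316.21 = 10671.13
Import duty = 10671.13 × 6.1% = 650.94
Buyer bears (B): 240.12 + 182.04 + 303.89 + 8080.47 + 316.21 + 377.50 + 447.07 + 1555.47 = 11502.77
Landed cost (B) = invoice 1548.40 + 11502.77 + duty 650.94 = 13702.11
Difference = |13613.52 − 13702.11| = 88.59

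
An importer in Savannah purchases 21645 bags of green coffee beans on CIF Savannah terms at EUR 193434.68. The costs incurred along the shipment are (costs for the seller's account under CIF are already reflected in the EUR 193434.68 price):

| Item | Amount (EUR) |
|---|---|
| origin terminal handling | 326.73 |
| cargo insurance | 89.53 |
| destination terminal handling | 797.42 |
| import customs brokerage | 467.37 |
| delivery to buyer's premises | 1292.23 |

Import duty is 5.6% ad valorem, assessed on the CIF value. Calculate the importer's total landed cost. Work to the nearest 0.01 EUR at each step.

CIF: the seller pays costs through ocean freight and marine insurance to the destination port.
Already in the invoice (seller's account under CIF): origin terminal, insurance — exclude.
The CIF price already equals the CIF value: 193434.68
Import duty = 193434.68 × 5.6% = 10832.34
Buyer bears: destination terminal 797.42 + brokerage 467.37 + delivery 1292.23 + duty 10832.34 = 13389.36
Landed cost = invoice 193434.68 + 13389.36 = 206824.04

Total landed cost: EUR 206824.04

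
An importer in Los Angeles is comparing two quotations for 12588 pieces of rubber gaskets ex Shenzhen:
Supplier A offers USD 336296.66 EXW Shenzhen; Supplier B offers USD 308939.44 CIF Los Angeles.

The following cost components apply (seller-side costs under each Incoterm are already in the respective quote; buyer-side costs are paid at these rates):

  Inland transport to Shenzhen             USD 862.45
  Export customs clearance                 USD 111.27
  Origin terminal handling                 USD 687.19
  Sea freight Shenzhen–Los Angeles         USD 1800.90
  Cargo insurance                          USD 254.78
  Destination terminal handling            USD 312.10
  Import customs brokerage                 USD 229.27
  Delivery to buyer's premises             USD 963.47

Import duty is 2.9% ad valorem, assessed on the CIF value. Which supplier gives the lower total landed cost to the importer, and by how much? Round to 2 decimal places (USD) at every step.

Supplier A (EXW):
CIF value = EXW price + inland to port + export clearance + origin terminal + freight + insurance = 336296.66 + 862.45 + 111.27 + 687.19 + 1800.90 + 254.78 = 340013.25
Import duty = 340013.25 × 2.9% = 9860.38
Buyer bears (A): 862.45 + 111.27 + 687.19 + 1800.90 + 254.78 + 312.10 + 229.27 + 963.47 = 5221.43
Landed cost (A) = invoice 336296.66 + 5221.43 + duty 9860.38 = 351378.47
Supplier B (CIF):
The CIF price already equals the CIF value: 308939.44
Import duty = 308939.44 × 2.9% = 8959.24
Buyer bears (B): 312.10 + 229.27 + 963.47 = 1504.84
Landed cost (B) = invoice 308939.44 + 1504.84 + duty 8959.24 = 319403.52
Difference = |351378.47 − 319403.52| = 31974.95

Supplier B is cheaper by USD 31974.95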